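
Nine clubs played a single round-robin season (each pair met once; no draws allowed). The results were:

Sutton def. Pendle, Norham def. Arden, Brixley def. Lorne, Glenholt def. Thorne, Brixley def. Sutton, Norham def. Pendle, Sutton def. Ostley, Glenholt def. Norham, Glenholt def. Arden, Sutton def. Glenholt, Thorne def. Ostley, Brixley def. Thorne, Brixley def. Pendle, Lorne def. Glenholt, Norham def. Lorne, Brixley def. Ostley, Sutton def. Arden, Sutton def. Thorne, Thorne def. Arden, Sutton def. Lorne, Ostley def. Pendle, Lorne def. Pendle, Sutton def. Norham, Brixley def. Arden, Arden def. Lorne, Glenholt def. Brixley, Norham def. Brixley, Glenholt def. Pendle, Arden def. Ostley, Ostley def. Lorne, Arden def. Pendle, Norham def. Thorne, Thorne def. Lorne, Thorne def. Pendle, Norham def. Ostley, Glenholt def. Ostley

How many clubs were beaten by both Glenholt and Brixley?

Glenholt beat: Norham, Thorne, Brixley, Ostley, Pendle, Arden.
Brixley beat: Thorne, Lorne, Sutton, Ostley, Pendle, Arden.
Both beat: Thorne, Ostley, Pendle, Arden — 4.

4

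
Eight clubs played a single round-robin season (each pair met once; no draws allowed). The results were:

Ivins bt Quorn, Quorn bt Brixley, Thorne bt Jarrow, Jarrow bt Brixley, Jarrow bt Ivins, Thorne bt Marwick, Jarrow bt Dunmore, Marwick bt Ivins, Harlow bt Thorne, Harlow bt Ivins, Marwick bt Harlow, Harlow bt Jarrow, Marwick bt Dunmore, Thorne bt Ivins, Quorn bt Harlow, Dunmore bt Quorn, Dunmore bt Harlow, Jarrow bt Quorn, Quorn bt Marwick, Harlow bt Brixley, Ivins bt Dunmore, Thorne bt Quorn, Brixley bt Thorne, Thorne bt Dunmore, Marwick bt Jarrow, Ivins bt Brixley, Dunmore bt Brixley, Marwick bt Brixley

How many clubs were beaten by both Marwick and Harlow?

3

Marwick beat: Harlow, Ivins, Brixley, Jarrow, Dunmore.
Harlow beat: Ivins, Thorne, Brixley, Jarrow.
Both beat: Ivins, Brixley, Jarrow — 3.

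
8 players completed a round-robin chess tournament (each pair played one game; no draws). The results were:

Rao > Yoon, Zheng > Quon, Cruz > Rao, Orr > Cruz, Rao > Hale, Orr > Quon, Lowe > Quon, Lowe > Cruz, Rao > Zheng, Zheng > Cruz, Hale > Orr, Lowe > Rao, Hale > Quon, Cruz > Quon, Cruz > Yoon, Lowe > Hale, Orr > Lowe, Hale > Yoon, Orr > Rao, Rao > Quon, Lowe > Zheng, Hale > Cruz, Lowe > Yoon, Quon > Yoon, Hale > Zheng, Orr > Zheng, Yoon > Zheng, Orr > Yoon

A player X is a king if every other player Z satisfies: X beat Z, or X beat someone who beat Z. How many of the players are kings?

Rao cannot reach Lowe in two steps.
Hale reaches everyone (king).
Zheng cannot reach Hale, Lowe, Orr in two steps.
Lowe reaches everyone (king).
Yoon cannot reach Rao, Hale, Lowe, Orr in two steps.
Quon cannot reach Rao, Hale, Lowe, Orr, Cruz in two steps.
Orr reaches everyone (king).
Cruz cannot reach Lowe, Orr in two steps.
Kings: Hale, Lowe, Orr — 3.

3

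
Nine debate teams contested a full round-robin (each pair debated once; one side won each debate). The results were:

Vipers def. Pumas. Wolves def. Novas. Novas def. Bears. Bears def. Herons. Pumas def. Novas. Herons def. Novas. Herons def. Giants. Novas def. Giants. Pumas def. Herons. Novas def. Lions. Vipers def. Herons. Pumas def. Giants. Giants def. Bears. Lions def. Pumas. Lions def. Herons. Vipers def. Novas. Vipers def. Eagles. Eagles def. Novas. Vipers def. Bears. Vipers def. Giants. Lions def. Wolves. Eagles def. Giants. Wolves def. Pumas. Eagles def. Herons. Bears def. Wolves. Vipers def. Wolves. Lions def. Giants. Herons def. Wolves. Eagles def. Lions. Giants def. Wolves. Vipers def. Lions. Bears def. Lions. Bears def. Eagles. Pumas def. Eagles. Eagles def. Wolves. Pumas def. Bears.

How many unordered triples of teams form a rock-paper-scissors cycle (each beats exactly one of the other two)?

16

Win totals: Eagles 5, Novas 3, Bears 4, Lions 4, Wolves 2, Giants 2, Pumas 5, Herons 3, Vipers 8.
A team with w wins dominates both others in C(w,2) triples; summing gives 10 + 3 + 6 + 6 + 1 + 1 + 10 + 3 + 28 = 68 transitive triples.
Total triples C(9,3) = 84, so cyclic triples = 84 − 68 = 16.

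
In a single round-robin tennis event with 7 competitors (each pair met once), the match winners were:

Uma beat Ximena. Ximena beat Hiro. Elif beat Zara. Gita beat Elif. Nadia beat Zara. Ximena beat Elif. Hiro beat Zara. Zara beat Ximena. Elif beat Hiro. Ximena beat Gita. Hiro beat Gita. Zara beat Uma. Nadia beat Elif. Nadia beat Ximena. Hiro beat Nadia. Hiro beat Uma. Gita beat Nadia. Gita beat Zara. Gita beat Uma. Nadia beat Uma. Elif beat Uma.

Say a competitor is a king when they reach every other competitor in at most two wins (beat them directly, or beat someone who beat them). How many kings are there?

Nadia reaches everyone (king).
Hiro reaches everyone (king).
Gita reaches everyone (king).
Uma cannot reach Nadia, Zara in two steps.
Zara cannot reach Nadia in two steps.
Ximena reaches everyone (king).
Elif reaches everyone (king).
Kings: Nadia, Hiro, Gita, Ximena, Elif — 5.

5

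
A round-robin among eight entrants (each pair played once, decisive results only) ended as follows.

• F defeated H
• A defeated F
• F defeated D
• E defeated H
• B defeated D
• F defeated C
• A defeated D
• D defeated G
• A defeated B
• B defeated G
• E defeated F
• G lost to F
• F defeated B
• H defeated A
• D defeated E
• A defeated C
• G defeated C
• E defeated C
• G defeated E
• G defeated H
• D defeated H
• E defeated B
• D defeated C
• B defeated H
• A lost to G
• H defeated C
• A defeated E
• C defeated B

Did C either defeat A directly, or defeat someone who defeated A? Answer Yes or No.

No

C did not beat A directly.
C beat B, but each of them lost to A. No two-step path.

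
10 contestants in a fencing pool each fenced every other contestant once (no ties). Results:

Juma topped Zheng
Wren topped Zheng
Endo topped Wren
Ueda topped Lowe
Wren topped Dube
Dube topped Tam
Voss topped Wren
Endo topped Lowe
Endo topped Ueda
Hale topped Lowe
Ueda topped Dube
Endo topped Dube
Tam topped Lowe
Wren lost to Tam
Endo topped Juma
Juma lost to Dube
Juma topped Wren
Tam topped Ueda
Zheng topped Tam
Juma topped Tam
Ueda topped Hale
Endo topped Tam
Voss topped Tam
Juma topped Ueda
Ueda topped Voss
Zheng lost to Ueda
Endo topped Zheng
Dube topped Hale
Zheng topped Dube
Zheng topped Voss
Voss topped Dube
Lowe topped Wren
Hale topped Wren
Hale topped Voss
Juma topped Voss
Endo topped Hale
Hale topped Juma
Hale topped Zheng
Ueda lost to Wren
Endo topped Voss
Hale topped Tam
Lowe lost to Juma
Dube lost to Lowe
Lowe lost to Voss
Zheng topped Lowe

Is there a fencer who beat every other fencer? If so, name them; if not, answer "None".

Endo

Endo has 9 wins out of 9 opponents — a perfect record.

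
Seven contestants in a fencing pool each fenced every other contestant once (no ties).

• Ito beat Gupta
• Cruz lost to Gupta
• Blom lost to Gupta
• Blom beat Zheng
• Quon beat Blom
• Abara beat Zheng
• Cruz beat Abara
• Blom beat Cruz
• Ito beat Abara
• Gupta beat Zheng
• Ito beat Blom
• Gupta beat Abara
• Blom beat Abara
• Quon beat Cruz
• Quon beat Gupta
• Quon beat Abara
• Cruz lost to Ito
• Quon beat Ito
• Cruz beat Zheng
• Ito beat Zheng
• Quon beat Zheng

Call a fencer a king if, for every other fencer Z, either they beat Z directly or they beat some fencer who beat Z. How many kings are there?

Abara cannot reach Blom, Gupta, Quon, Ito, Cruz in two steps.
Blom cannot reach Gupta, Quon, Ito in two steps.
Gupta cannot reach Quon, Ito in two steps.
Zheng cannot reach Abara, Blom, Gupta, Quon, Ito, Cruz in two steps.
Quon reaches everyone (king).
Ito cannot reach Quon in two steps.
Cruz cannot reach Blom, Gupta, Quon, Ito in two steps.
Kings: Quon — 1.

1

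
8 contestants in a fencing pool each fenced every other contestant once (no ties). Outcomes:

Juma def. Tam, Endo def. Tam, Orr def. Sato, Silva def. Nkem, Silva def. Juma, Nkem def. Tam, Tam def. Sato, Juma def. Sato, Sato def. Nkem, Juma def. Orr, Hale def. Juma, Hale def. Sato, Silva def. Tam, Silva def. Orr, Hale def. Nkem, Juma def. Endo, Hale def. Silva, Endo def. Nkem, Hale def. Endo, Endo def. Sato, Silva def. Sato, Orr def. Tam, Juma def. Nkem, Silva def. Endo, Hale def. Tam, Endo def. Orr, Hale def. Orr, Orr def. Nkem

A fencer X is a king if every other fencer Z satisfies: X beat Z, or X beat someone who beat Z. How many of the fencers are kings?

Silva cannot reach Hale in two steps.
Juma cannot reach Silva, Hale in two steps.
Endo cannot reach Silva, Juma, Hale in two steps.
Tam cannot reach Silva, Juma, Endo, Hale, Orr in two steps.
Nkem cannot reach Silva, Juma, Endo, Hale, Orr in two steps.
Hale reaches everyone (king).
Orr cannot reach Silva, Juma, Endo, Hale in two steps.
Sato cannot reach Silva, Juma, Endo, Hale, Orr in two steps.
Kings: Hale — 1.

1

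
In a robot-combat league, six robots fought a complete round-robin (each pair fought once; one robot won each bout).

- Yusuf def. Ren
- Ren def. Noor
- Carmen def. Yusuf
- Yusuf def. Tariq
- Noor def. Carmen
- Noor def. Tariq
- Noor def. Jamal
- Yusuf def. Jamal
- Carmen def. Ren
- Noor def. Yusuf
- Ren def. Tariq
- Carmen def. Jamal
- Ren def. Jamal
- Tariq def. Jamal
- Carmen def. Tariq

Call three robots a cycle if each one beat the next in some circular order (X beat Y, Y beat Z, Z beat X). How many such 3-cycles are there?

2

Win totals: Noor 4, Ren 3, Yusuf 3, Tariq 1, Carmen 4, Jamal 0.
A robot with w wins dominates both others in C(w,2) triples; summing gives 6 + 3 + 3 + 0 + 6 + 0 = 18 transitive triples.
Total triples C(6,3) = 20, so cyclic triples = 20 − 18 = 2.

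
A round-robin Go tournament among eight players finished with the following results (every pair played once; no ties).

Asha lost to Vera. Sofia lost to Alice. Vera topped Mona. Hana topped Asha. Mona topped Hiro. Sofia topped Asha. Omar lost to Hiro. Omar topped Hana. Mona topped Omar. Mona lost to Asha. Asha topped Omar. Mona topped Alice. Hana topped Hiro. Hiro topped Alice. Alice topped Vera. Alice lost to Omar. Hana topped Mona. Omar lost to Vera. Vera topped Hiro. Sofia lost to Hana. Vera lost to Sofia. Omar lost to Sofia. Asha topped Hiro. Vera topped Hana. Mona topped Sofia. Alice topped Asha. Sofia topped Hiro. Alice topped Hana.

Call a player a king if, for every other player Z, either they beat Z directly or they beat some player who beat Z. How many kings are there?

6

Vera reaches everyone (king).
Alice reaches everyone (king).
Omar reaches everyone (king).
Sofia reaches everyone (king).
Asha cannot reach Vera in two steps.
Hana reaches everyone (king).
Mona reaches everyone (king).
Hiro cannot reach Mona in two steps.
Kings: Vera, Alice, Omar, Sofia, Hana, Mona — 6.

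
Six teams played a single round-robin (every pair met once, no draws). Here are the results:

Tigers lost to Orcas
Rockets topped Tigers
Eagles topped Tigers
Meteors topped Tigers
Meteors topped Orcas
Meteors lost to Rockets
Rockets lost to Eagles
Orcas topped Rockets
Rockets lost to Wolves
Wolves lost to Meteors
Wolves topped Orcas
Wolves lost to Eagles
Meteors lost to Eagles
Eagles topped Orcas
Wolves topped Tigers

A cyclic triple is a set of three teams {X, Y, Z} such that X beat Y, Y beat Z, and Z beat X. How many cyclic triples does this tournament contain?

2

Win totals: Wolves 3, Eagles 5, Orcas 2, Rockets 2, Tigers 0, Meteors 3.
A team with w wins dominates both others in C(w,2) triples; summing gives 3 + 10 + 1 + 1 + 0 + 3 = 18 transitive triples.
Total triples C(6,3) = 20, so cyclic triples = 20 − 18 = 2.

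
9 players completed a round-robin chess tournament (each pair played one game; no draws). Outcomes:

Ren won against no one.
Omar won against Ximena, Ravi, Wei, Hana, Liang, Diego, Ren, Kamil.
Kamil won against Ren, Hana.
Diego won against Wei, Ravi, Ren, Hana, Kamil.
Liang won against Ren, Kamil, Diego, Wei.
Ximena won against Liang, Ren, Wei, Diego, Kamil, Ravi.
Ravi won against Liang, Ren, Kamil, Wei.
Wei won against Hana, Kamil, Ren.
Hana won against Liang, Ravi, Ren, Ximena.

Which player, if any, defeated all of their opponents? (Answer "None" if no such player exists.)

Omar

Omar has 8 wins out of 8 opponents — a perfect record.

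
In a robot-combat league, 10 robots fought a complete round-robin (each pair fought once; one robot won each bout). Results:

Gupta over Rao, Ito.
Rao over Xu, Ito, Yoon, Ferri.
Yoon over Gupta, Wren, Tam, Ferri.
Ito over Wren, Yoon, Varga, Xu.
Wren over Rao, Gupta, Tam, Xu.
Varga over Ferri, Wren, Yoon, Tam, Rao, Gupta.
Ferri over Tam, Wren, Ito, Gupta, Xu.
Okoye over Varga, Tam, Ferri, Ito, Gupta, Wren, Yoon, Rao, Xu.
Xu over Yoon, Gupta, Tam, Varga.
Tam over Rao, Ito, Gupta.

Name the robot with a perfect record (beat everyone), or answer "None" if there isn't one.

Okoye

Okoye has 9 wins out of 9 opponents — a perfect record.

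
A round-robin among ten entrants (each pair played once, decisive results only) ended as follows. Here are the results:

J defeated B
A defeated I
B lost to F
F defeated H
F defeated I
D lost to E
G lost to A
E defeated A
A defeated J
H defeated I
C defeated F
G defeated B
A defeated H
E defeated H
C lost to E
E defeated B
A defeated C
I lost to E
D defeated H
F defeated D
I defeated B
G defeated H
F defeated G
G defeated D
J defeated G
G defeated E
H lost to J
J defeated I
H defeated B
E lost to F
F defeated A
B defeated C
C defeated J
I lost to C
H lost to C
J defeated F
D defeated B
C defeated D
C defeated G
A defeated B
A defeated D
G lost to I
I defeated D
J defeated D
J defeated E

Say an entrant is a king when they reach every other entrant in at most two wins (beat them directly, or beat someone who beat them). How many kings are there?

5

A reaches everyone (king).
B cannot reach A, E in two steps.
C reaches everyone (king).
D cannot reach A, E, F, G, J in two steps.
E reaches everyone (king).
F reaches everyone (king).
G cannot reach F, J in two steps.
H cannot reach A, E, F, J in two steps.
I cannot reach A, F, J in two steps.
J reaches everyone (king).
Kings: A, C, E, F, J — 5.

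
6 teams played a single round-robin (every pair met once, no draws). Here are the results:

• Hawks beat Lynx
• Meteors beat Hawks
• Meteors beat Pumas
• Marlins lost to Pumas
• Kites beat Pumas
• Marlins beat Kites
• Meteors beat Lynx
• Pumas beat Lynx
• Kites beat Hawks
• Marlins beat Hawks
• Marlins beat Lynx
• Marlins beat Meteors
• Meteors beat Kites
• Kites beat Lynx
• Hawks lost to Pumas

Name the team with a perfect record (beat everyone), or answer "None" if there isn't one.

None

Highest win total is Meteors with 4 (out of 5 possible).
Meteors lost to Marlins, so no team went undefeated.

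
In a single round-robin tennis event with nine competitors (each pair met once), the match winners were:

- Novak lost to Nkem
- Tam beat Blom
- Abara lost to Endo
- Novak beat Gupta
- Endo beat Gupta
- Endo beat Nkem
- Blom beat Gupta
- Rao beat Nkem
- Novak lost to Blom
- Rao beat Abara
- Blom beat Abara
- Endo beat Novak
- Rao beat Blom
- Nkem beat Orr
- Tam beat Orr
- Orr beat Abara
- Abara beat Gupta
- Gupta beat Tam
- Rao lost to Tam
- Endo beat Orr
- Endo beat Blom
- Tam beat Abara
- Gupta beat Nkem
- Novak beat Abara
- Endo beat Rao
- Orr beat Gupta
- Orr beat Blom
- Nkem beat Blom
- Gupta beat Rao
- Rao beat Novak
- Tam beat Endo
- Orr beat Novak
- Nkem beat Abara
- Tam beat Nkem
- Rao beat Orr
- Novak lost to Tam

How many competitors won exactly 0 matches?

0

Win totals: Endo 7, Tam 7, Blom 3, Nkem 4, Gupta 3, Abara 1, Orr 4, Rao 5, Novak 2.
No competitor has exactly 0 wins.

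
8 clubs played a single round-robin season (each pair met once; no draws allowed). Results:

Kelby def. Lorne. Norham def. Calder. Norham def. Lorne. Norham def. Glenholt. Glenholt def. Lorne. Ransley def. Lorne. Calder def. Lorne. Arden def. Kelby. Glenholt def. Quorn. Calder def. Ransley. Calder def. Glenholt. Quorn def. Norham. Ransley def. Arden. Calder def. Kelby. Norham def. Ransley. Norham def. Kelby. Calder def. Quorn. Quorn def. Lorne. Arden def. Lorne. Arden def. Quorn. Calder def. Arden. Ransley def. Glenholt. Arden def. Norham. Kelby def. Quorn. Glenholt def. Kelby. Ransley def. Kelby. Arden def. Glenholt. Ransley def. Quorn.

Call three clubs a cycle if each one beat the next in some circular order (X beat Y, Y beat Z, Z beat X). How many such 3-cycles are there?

6

Win totals: Norham 5, Kelby 2, Glenholt 3, Lorne 0, Calder 6, Arden 5, Ransley 5, Quorn 2.
A club with w wins dominates both others in C(w,2) triples; summing gives 10 + 1 + 3 + 0 + 15 + 10 + 10 + 1 = 50 transitive triples.
Total triples C(8,3) = 56, so cyclic triples = 56 − 50 = 6.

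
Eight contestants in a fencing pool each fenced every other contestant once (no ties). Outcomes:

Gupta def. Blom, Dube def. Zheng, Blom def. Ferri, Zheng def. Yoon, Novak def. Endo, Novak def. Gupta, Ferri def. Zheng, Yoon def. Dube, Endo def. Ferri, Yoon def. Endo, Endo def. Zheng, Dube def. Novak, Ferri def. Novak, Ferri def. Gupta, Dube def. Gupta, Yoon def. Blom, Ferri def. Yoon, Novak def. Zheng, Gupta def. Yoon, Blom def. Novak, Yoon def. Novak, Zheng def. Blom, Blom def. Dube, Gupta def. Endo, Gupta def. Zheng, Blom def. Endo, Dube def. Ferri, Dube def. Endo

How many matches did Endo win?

Endo's results: beat Zheng, Ferri; lost to Novak, Gupta, Blom, Dube, Yoon.
That is 2 wins.

2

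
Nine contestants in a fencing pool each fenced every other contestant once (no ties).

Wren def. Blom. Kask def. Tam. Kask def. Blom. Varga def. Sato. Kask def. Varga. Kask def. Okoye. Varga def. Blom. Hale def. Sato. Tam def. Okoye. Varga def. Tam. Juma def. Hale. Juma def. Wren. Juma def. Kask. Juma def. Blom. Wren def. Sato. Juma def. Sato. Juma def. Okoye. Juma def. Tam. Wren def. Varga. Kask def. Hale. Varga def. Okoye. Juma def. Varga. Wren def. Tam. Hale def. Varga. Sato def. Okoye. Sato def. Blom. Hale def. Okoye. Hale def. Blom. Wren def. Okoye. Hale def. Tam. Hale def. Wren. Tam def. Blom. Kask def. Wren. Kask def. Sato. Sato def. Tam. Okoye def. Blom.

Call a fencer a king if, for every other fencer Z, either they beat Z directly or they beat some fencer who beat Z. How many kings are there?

Blom cannot reach Sato, Wren, Tam, Juma, Varga, Kask, Hale, Okoye in two steps.
Sato cannot reach Wren, Juma, Varga, Kask, Hale in two steps.
Wren cannot reach Juma, Kask, Hale in two steps.
Tam cannot reach Sato, Wren, Juma, Varga, Kask, Hale in two steps.
Juma reaches everyone (king).
Varga cannot reach Wren, Juma, Kask, Hale in two steps.
Kask cannot reach Juma in two steps.
Hale cannot reach Juma, Kask in two steps.
Okoye cannot reach Sato, Wren, Tam, Juma, Varga, Kask, Hale in two steps.
Kings: Juma — 1.

1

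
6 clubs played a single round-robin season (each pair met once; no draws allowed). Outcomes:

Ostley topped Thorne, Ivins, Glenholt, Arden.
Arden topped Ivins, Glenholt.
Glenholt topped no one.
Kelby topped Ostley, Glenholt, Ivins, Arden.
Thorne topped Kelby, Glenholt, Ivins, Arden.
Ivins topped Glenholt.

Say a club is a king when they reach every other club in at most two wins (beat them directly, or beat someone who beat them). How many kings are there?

Ivins cannot reach Arden, Ostley, Kelby, Thorne in two steps.
Arden cannot reach Ostley, Kelby, Thorne in two steps.
Ostley reaches everyone (king).
Glenholt cannot reach Ivins, Arden, Ostley, Kelby, Thorne in two steps.
Kelby reaches everyone (king).
Thorne reaches everyone (king).
Kings: Ostley, Kelby, Thorne — 3.

3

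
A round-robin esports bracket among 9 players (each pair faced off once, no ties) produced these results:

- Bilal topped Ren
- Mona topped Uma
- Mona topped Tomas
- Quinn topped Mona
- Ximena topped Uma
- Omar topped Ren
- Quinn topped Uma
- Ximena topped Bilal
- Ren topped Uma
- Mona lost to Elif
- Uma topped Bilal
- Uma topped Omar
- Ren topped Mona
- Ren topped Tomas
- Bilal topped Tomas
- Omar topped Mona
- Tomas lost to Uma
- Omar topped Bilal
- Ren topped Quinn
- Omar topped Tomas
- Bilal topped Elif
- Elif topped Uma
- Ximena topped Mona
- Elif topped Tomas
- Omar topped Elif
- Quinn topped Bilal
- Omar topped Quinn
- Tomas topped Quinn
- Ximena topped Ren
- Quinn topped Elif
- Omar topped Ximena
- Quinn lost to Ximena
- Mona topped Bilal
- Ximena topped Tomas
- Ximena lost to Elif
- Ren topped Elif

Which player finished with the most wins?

Win totals: Elif 4, Bilal 3, Mona 3, Tomas 1, Ximena 6, Uma 3, Quinn 4, Omar 7, Ren 5.
Omar leads with 7 wins (next highest: 6).

Omar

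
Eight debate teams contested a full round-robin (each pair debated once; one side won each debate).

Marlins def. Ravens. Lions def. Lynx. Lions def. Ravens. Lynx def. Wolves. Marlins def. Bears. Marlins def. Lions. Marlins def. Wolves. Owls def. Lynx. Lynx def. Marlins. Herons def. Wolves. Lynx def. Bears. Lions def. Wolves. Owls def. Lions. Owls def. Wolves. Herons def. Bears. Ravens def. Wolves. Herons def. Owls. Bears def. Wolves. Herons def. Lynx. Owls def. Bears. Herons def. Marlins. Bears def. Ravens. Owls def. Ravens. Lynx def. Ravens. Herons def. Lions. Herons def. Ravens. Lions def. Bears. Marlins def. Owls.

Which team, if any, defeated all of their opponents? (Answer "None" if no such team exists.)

Herons has 7 wins out of 7 opponents — a perfect record.

Herons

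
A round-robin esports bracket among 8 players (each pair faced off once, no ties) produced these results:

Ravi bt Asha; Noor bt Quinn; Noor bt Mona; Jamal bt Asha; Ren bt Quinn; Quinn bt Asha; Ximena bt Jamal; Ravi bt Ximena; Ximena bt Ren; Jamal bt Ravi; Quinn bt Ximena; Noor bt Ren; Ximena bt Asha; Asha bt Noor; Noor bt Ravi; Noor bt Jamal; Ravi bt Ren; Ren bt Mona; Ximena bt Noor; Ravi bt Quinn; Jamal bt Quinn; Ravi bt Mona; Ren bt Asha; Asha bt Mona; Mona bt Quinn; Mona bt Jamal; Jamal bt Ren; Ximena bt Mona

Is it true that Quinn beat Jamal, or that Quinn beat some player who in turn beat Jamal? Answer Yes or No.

Quinn did not beat Jamal directly.
Quinn beat Ximena, Asha. Of those, Ximena beat Jamal.

Yes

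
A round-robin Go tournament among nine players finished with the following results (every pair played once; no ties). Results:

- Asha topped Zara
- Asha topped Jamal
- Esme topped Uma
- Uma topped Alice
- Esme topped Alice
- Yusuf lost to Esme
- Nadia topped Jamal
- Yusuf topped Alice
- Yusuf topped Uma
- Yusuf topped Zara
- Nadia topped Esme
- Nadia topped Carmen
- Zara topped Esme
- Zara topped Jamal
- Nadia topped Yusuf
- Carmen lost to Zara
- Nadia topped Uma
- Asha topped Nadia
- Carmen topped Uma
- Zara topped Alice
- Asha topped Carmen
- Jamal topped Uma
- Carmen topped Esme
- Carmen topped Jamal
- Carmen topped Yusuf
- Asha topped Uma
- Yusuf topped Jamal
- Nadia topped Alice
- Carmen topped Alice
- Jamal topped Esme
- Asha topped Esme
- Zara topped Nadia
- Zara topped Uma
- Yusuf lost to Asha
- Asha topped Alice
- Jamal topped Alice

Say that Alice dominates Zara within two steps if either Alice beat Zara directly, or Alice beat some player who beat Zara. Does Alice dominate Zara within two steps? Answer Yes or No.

Alice did not beat Zara directly.
Alice beat no one, so there is no intermediate player.

No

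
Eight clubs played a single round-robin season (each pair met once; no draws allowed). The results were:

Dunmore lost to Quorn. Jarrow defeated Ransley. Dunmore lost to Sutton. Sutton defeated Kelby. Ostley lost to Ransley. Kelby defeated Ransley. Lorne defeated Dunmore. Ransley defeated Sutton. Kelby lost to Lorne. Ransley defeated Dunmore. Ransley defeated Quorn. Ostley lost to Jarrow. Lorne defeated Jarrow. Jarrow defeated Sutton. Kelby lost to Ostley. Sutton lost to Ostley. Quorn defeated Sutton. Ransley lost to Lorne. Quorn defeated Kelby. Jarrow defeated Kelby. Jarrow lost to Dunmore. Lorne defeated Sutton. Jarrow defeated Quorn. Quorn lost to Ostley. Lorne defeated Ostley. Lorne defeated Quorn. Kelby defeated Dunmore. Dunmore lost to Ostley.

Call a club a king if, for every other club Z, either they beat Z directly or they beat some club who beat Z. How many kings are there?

Dunmore cannot reach Lorne in two steps.
Ostley cannot reach Lorne in two steps.
Quorn cannot reach Ostley, Lorne in two steps.
Sutton cannot reach Ostley, Quorn, Lorne in two steps.
Ransley cannot reach Lorne in two steps.
Kelby cannot reach Lorne in two steps.
Jarrow cannot reach Lorne in two steps.
Lorne reaches everyone (king).
Kings: Lorne — 1.

1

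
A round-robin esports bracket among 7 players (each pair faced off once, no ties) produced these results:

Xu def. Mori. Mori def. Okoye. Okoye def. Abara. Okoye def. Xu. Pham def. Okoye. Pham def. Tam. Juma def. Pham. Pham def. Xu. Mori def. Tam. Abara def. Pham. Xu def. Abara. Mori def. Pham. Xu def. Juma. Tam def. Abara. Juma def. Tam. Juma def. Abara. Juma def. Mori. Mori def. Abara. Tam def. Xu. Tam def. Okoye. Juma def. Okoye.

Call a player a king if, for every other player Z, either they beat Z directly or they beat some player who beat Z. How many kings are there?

Juma reaches everyone (king).
Pham reaches everyone (king).
Xu reaches everyone (king).
Abara cannot reach Juma, Mori in two steps.
Tam reaches everyone (king).
Mori cannot reach Juma in two steps.
Okoye cannot reach Tam in two steps.
Kings: Juma, Pham, Xu, Tam — 4.

4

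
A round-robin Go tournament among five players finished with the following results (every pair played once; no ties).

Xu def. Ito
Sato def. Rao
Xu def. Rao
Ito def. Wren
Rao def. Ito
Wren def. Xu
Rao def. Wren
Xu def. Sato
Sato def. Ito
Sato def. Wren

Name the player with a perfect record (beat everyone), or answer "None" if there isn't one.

None

Highest win total is Xu with 3 (out of 4 possible).
Xu lost to Wren, so no player went undefeated.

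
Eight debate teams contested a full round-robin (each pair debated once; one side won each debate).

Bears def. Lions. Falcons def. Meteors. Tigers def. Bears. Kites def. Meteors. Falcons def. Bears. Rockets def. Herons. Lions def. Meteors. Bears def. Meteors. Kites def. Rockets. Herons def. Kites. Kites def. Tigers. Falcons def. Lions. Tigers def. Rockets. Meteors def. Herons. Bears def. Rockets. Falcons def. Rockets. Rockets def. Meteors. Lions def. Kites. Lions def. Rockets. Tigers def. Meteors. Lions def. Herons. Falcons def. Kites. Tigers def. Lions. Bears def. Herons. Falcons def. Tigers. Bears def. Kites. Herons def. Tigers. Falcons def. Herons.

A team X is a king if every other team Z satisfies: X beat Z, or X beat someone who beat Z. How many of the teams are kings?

Tigers cannot reach Falcons in two steps.
Falcons reaches everyone (king).
Bears cannot reach Falcons in two steps.
Kites cannot reach Falcons in two steps.
Herons cannot reach Falcons in two steps.
Rockets cannot reach Falcons, Bears, Lions in two steps.
Meteors cannot reach Falcons, Bears, Rockets, Lions in two steps.
Lions cannot reach Falcons, Bears in two steps.
Kings: Falcons — 1.

1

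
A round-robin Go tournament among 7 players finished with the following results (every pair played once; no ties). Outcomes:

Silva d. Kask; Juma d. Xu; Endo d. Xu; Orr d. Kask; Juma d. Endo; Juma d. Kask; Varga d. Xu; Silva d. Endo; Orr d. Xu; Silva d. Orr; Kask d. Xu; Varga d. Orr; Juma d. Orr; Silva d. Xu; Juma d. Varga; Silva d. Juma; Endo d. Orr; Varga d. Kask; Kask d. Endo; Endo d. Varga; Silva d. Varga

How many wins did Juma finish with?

Juma's results: beat Varga, Xu, Endo, Kask, Orr; lost to Silva.
That is 5 wins.

5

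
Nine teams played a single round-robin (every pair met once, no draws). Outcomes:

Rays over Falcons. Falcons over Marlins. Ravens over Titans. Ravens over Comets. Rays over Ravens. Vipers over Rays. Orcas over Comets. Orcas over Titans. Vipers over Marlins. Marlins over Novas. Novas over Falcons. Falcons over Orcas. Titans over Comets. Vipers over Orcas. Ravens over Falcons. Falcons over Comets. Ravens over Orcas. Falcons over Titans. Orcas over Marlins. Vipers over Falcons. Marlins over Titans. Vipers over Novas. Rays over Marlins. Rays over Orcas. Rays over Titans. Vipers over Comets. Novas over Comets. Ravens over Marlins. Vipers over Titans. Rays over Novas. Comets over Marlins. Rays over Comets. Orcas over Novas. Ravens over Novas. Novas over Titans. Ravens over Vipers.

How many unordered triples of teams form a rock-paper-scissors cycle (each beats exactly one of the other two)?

5

Win totals: Marlins 2, Rays 7, Novas 3, Ravens 7, Titans 1, Vipers 7, Orcas 4, Comets 1, Falcons 4.
A team with w wins dominates both others in C(w,2) triples; summing gives 1 + 21 + 3 + 21 + 0 + 21 + 6 + 0 + 6 = 79 transitive triples.
Total triples C(9,3) = 84, so cyclic triples = 84 − 79 = 5.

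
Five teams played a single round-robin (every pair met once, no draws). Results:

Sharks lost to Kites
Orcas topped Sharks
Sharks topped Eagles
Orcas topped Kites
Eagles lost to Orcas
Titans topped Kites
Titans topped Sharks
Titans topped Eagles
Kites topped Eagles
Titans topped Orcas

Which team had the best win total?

Titans

Win totals: Eagles 0, Kites 2, Titans 4, Orcas 3, Sharks 1.
Titans leads with 4 wins (next highest: 3).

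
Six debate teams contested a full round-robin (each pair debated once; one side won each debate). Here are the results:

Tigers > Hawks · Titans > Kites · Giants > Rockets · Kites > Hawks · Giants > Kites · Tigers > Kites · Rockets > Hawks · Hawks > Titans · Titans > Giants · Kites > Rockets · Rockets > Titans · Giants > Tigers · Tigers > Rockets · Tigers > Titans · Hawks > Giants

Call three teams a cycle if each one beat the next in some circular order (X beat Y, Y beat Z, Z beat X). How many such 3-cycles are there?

Win totals: Rockets 2, Titans 2, Giants 3, Hawks 2, Kites 2, Tigers 4.
A team with w wins dominates both others in C(w,2) triples; summing gives 1 + 1 + 3 + 1 + 1 + 6 = 13 transitive triples.
Total triples C(6,3) = 20, so cyclic triples = 20 − 13 = 7.

7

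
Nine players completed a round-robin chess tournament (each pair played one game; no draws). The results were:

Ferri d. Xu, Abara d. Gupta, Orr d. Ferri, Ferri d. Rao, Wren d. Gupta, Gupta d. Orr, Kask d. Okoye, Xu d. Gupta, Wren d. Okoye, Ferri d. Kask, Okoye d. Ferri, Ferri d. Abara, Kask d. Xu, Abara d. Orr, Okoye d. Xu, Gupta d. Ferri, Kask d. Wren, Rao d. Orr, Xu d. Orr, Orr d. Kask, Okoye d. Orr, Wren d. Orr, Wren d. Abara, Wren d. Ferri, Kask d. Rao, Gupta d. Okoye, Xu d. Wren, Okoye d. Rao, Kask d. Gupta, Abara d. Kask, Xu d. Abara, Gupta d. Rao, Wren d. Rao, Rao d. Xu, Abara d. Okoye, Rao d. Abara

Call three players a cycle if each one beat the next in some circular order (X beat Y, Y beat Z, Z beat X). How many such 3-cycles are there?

25

Win totals: Okoye 4, Kask 5, Abara 4, Gupta 4, Xu 4, Orr 2, Wren 6, Ferri 4, Rao 3.
A player with w wins dominates both others in C(w,2) triples; summing gives 6 + 10 + 6 + 6 + 6 + 1 + 15 + 6 + 3 = 59 transitive triples.
Total triples C(9,3) = 84, so cyclic triples = 84 − 59 = 25.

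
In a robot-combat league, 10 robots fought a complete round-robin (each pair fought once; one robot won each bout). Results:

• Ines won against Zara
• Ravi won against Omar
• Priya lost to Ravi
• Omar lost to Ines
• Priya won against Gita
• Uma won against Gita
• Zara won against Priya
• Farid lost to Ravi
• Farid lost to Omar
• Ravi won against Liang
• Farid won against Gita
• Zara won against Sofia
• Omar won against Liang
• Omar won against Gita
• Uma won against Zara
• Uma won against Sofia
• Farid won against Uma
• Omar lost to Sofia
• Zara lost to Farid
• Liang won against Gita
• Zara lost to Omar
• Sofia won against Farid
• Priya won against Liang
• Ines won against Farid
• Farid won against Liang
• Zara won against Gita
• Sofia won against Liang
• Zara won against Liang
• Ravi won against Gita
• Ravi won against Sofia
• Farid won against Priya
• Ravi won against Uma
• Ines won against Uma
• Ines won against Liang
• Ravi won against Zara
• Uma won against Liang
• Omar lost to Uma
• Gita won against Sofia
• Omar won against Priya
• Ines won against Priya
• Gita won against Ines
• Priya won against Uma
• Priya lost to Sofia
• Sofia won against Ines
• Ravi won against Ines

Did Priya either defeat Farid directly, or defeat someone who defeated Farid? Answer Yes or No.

Priya did not beat Farid directly.
Priya beat Liang, Uma, Gita, but each of them lost to Farid. No two-step path.

No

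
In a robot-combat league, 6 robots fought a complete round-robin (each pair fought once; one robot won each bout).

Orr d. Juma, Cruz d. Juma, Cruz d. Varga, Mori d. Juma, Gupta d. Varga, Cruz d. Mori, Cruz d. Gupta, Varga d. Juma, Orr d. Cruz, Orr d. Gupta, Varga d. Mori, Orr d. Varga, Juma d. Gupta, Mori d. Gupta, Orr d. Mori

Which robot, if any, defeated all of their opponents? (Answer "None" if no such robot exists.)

Orr has 5 wins out of 5 opponents — a perfect record.

Orr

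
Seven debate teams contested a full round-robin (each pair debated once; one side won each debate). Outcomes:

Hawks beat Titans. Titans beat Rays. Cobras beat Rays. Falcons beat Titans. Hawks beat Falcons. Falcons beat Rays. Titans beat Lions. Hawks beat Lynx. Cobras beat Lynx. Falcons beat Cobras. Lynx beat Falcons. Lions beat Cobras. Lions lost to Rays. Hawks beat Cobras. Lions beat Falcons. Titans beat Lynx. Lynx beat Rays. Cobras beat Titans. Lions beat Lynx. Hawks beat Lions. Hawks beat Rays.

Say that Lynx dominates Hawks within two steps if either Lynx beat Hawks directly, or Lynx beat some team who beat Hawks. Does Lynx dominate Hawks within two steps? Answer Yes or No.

No

Lynx did not beat Hawks directly.
Lynx beat Rays, Falcons, but each of them lost to Hawks. No two-step path.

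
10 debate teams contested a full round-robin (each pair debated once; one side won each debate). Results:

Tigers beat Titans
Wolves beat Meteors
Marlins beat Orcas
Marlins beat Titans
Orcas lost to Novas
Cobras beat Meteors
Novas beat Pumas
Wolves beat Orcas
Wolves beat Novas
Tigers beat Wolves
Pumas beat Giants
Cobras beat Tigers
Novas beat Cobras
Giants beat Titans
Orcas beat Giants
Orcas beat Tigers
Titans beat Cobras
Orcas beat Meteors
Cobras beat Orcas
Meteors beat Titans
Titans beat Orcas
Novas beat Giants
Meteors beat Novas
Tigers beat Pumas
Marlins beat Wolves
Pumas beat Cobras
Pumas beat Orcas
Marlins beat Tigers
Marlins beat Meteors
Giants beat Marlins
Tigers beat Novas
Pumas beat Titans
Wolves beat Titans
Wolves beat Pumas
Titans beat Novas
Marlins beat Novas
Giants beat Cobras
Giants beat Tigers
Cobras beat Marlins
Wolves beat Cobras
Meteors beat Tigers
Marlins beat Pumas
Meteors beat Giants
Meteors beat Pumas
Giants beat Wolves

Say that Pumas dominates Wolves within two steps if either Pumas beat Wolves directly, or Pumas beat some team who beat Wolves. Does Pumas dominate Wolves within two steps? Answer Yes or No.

Yes

Pumas did not beat Wolves directly.
Pumas beat Giants, Orcas, Cobras, Titans. Of those, Giants beat Wolves.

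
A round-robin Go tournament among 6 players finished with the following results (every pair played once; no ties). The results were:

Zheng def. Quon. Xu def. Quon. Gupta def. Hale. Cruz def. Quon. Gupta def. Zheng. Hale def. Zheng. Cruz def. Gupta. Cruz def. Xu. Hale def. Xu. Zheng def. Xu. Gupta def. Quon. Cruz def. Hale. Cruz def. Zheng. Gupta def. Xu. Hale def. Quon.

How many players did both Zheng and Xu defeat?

Zheng beat: Xu, Quon.
Xu beat: Quon.
Both beat: Quon — 1.

1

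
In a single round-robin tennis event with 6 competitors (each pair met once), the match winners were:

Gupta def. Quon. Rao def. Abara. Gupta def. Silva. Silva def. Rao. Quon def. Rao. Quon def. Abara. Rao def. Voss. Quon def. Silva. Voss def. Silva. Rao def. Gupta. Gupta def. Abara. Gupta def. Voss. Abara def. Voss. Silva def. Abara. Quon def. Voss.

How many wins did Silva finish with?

2

Silva's results: beat Abara, Rao; lost to Gupta, Quon, Voss.
That is 2 wins.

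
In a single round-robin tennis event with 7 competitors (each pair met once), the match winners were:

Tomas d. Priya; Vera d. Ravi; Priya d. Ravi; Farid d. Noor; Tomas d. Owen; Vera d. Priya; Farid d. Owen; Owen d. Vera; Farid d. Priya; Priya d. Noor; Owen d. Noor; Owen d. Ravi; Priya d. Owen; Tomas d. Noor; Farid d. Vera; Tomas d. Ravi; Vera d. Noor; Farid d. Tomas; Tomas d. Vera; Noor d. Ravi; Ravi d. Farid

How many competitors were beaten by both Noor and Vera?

Noor beat: Ravi.
Vera beat: Noor, Ravi, Priya.
Both beat: Ravi — 1.

1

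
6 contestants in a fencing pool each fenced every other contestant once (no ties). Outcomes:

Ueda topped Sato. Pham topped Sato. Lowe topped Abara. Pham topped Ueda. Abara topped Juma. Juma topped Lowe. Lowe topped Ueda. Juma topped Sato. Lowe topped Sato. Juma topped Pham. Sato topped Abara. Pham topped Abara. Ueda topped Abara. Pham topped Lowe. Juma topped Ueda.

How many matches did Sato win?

1

Sato's results: beat Abara; lost to Pham, Ueda, Juma, Lowe.
That is 1 win.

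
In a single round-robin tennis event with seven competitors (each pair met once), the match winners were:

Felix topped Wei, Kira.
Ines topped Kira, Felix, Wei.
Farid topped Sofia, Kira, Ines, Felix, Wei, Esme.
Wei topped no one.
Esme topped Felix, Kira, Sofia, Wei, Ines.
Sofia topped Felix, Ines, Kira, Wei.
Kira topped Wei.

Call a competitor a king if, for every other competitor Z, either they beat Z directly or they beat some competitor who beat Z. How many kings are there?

1

Kira cannot reach Sofia, Farid, Esme, Ines, Felix in two steps.
Sofia cannot reach Farid, Esme in two steps.
Farid reaches everyone (king).
Esme cannot reach Farid in two steps.
Ines cannot reach Sofia, Farid, Esme in two steps.
Felix cannot reach Sofia, Farid, Esme, Ines in two steps.
Wei cannot reach Kira, Sofia, Farid, Esme, Ines, Felix in two steps.
Kings: Farid — 1.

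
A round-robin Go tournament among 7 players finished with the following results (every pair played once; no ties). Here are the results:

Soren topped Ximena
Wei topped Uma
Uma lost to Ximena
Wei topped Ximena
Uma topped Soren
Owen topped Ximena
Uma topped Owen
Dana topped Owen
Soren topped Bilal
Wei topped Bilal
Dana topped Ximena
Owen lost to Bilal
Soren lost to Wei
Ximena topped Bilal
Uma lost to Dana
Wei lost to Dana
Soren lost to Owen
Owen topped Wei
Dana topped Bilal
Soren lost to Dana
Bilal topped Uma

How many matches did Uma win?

2

Uma's results: beat Owen, Soren; lost to Wei, Dana, Ximena, Bilal.
That is 2 wins.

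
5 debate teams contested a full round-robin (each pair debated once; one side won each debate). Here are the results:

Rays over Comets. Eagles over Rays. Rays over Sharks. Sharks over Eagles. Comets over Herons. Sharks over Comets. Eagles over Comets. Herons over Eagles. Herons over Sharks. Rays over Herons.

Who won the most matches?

Rays

Win totals: Sharks 2, Eagles 2, Rays 3, Herons 2, Comets 1.
Rays leads with 3 wins (next highest: 2).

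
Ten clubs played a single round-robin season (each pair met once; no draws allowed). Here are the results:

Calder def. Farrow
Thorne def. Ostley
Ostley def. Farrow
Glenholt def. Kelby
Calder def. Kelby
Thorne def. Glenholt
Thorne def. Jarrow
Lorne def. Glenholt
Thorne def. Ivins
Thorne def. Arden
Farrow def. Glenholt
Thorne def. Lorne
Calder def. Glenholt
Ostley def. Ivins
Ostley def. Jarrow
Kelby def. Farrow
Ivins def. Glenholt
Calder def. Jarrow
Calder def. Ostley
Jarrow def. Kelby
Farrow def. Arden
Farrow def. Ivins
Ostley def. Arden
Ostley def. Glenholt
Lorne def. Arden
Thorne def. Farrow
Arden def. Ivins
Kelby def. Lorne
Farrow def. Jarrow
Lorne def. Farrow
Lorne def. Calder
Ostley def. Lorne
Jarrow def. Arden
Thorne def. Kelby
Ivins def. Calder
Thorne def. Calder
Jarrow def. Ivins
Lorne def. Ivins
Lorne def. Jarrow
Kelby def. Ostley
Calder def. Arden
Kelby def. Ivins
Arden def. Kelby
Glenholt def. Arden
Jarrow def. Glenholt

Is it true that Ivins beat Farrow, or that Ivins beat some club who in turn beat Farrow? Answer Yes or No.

Yes

Ivins did not beat Farrow directly.
Ivins beat Glenholt, Calder. Of those, Calder beat Farrow.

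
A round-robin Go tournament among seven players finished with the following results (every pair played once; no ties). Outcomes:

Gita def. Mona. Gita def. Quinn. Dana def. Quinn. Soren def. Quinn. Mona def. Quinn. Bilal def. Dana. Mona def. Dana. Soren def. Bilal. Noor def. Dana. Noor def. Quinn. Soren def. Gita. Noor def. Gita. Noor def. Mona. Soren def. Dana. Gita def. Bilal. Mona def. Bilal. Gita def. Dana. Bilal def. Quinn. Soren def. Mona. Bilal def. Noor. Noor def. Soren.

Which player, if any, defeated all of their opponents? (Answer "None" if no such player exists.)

Highest win total is Soren with 5 (out of 6 possible).
Soren lost to Noor, so no player went undefeated.

None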